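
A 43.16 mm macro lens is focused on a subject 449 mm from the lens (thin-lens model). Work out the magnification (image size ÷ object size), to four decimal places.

0.1063×

Thin lens: 1/f = 1/dₒ + 1/dᵢ → 1/dᵢ = 1/43.16 − 1/449 = 0.0209424 mm⁻¹, so dᵢ ≈ 47.7500 mm.
Magnification m = dᵢ/dₒ = 47.7500/449 ≈ 0.10635.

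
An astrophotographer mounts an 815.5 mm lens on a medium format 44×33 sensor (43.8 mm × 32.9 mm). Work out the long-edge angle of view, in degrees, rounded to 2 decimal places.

Angle of view α = 2·arctan(w/2f) with w = 43.8 mm and f = 815.5 mm.
w/2f = 0.02685; arctan(0.02685) ≈ 1.5383°, so α ≈ 3.0766°.

3.08°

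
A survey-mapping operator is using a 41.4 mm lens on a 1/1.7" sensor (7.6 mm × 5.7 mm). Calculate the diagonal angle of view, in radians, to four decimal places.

Sensor diagonal = √(7.6² + 5.7²) = √90.2500 ≈ 9.5000 mm.
Angle of view α = 2·arctan(d/2f) with d = 9.5000 mm and f = 41.4 mm.
d/2f = 0.11473; arctan(0.11473) ≈ 0.1142 rad, so α ≈ 0.2285 rad.

0.2285 rad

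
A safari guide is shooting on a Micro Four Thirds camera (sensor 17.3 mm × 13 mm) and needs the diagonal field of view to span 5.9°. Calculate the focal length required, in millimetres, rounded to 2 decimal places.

Sensor diagonal = √(17.3² + 13²) = √468.2900 ≈ 21.6400 mm.
From α = 2·arctan(d/2f) we get f = d / (2·tan(α/2)).
With d = 21.6400 mm and α/2 = 2.95°, tan(α/2) ≈ 0.05153, so f ≈ 21.6400 / 0.10307 ≈ 209.9636 mm.

209.96 mm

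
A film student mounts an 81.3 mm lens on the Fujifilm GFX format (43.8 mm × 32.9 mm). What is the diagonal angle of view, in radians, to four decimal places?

Sensor diagonal = √(43.8² + 32.9²) = √3000.8500 ≈ 54.7800 mm.
Angle of view α = 2·arctan(d/2f) with d = 54.7800 mm and f = 81.3 mm.
d/2f = 0.33690; arctan(0.33690) ≈ 0.3250 rad, so α ≈ 0.6499 rad.

0.6499 rad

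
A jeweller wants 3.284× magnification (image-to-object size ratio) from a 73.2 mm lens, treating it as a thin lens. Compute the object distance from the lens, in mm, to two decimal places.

With m = dᵢ/dₒ and 1/f = 1/dₒ + 1/dᵢ, substituting dᵢ = m·dₒ gives 1/f = (1 + 1/m)/dₒ, hence dₒ = f·(1 + 1/m).
dₒ = 73.2 × (1 + 1/3.284) = 73.2 × 1.30451 ≈ 95.490 mm.

95.49 mm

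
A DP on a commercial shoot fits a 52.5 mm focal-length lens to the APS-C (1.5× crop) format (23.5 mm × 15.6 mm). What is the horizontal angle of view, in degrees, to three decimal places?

Angle of view α = 2·arctan(w/2f) with w = 23.5 mm and f = 52.5 mm.
w/2f = 0.22381; arctan(0.22381) ≈ 12.6154°, so α ≈ 25.2309°.

25.231°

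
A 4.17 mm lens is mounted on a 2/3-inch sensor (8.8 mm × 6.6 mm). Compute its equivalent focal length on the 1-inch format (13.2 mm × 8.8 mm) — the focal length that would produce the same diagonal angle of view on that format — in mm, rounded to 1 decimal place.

6.0 mm

Sensor diagonal = √(8.8² + 6.6²) = √121.0000 ≈ 11.0000 mm.
Sensor diagonal = √(13.2² + 8.8²) = √251.6800 ≈ 15.8644 mm.
Equal angle of view means equal diagonal/f ratio, so f₂ = f₁ · (diagonal₂/diagonal₁) = 4.17 × 15.8644/11.0000.
f₂ = 4.17 × 1.44222 ≈ 6.014 mm.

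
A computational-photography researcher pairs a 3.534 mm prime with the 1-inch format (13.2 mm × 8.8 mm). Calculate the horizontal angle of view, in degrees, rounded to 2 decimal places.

123.67°

Angle of view α = 2·arctan(w/2f) with w = 13.2 mm and f = 3.534 mm.
w/2f = 1.86757; arctan(1.86757) ≈ 61.8330°, so α ≈ 123.6659°.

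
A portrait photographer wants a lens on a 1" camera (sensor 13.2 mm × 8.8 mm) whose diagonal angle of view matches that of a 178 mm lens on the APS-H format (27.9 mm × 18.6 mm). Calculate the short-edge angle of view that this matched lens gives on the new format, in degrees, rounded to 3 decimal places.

Sensor diagonal = √(27.9² + 18.6²) = √1124.3700 ≈ 33.5316 mm.
Sensor diagonal = √(13.2² + 8.8²) = √251.6800 ≈ 15.8644 mm.
Equal diagonal AOV ⇒ f₂ = f₁ · 15.8644/33.5316 = 178 × 0.47312 ≈ 84.2151 mm.
Short-edge AOV on the new format = 2·arctan(8.8 / (2 × 84.2151)) = 2·arctan(0.05225) ≈ 5.9816°.

5.982°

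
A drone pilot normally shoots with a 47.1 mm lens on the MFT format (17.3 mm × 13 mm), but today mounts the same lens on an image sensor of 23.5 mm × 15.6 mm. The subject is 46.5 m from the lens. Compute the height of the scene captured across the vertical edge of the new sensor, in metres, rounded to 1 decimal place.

The focal length stays 47.1 mm; the relevant sensor dimension is now h = 15.6 mm. Object distance dₒ = 46.5 m = 46500 mm.
Thin-lens field height W = h·(dₒ − f)/f = 15.6 × (46500 − 47.1)/47.1 ≈ 15385.674 mm = 15.3857 m.

15.4 m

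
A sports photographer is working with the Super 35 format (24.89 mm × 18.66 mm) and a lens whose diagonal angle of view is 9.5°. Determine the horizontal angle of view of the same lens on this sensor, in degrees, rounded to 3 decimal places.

Sensor diagonal = √(24.89² + 18.66²) = √967.7077 ≈ 31.1080 mm.
From the diagonal AOV: f = 31.1080 / (2·tan(4.75°)) = 31.1080 / 0.16619 ≈ 187.1865 mm.
Horizontal AOV = 2·arctan(24.89 / (2 × 187.1865)) = 2·arctan(0.06648) ≈ 7.6074°.

7.607°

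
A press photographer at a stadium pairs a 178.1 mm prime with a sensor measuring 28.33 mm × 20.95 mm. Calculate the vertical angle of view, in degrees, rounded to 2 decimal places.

6.73°

Angle of view α = 2·arctan(h/2f) with h = 20.95 mm and f = 178.1 mm.
h/2f = 0.05882; arctan(0.05882) ≈ 3.3660°, so α ≈ 6.7320°.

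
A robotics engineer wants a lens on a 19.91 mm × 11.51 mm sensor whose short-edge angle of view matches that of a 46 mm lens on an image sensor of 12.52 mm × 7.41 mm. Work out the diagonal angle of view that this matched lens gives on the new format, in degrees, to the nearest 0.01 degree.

Equal short-edge AOV ⇒ f₂ = f₁ · 11.51/7.41 = 46 × 1.55331 ≈ 71.4521 mm.
Sensor diagonal = √(19.91² + 11.51²) = √528.8882 ≈ 22.9976 mm.
Diagonal AOV on the new format = 2·arctan(22.9976 / (2 × 71.4521)) = 2·arctan(0.16093) ≈ 18.2844°.

18.28°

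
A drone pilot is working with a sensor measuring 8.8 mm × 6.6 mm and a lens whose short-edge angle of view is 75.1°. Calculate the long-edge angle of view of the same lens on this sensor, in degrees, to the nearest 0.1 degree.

91.4°

From the short-edge AOV: f = 6.6 / (2·tan(37.55°)) = 6.6 / 1.53743 ≈ 4.2929 mm.
Long-edge AOV = 2·arctan(8.8 / (2 × 4.2929)) = 2·arctan(1.02495) ≈ 91.4120°.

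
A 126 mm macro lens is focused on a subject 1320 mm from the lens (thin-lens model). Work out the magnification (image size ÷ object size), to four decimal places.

Thin lens: 1/f = 1/dₒ + 1/dᵢ → 1/dᵢ = 1/126 − 1/1320 = 0.0071789 mm⁻¹, so dᵢ ≈ 139.2965 mm.
Magnification m = dᵢ/dₒ = 139.2965/1320 ≈ 0.10553.

0.1055×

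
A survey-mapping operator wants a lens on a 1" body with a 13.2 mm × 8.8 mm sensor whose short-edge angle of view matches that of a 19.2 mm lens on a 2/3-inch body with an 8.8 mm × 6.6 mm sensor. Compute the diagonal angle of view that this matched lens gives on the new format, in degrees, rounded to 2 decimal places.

34.43°

Equal short-edge AOV ⇒ f₂ = f₁ · 8.8/6.6 = 19.2 × 1.33333 ≈ 25.6000 mm.
Sensor diagonal = √(13.2² + 8.8²) = √251.6800 ≈ 15.8644 mm.
Diagonal AOV on the new format = 2·arctan(15.8644 / (2 × 25.6000)) = 2·arctan(0.30985) ≈ 34.4314°.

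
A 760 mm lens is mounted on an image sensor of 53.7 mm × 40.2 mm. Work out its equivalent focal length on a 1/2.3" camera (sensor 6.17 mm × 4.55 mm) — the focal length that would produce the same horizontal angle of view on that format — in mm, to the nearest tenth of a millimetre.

87.3 mm

Equal angle of view means equal width/f ratio, so f₂ = f₁ · (width₂/width₁) = 760 × 6.17/53.7.
f₂ = 760 × 0.11490 ≈ 87.322 mm.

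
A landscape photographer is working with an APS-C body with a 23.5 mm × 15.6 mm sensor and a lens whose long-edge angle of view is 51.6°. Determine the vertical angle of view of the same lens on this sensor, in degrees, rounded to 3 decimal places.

35.584°

From the long-edge AOV: f = 23.5 / (2·tan(25.8°)) = 23.5 / 0.96684 ≈ 24.3060 mm.
Vertical AOV = 2·arctan(15.6 / (2 × 24.3060)) = 2·arctan(0.32091) ≈ 35.5837°.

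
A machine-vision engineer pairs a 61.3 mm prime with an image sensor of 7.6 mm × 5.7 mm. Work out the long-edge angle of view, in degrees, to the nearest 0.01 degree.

7.09°

Angle of view α = 2·arctan(w/2f) with w = 7.6 mm and f = 61.3 mm.
w/2f = 0.06199; arctan(0.06199) ≈ 3.5472°, so α ≈ 7.0945°.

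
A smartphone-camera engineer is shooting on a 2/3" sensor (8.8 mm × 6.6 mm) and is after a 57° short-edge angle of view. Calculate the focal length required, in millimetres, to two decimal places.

6.08 mm

From α = 2·arctan(h/2f) we get f = h / (2·tan(α/2)).
With h = 6.6 mm and α/2 = 28.5°, tan(α/2) ≈ 0.54296, so f ≈ 6.6 / 1.08591 ≈ 6.0778 mm.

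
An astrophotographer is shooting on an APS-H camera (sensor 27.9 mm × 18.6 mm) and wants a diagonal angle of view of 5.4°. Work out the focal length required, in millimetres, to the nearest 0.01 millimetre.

Sensor diagonal = √(27.9² + 18.6²) = √1124.3700 ≈ 33.5316 mm.
From α = 2·arctan(d/2f) we get f = d / (2·tan(α/2)).
With d = 33.5316 mm and α/2 = 2.7°, tan(α/2) ≈ 0.04716, so f ≈ 33.5316 / 0.09432 ≈ 355.5182 mm.

355.52 mm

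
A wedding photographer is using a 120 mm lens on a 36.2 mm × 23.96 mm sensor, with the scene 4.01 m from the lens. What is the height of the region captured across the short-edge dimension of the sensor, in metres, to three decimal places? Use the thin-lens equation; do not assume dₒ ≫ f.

dₒ: 4.01 m = 4010 mm.
Similar triangles through the lens centre give W/dₒ = h/dᵢ; with 1/f = 1/dₒ + 1/dᵢ this gives W = h·(dₒ − f)/f.
W = 23.96 mm × (4010 − 120) / 120 = 23.96 × 32.4167 ≈ 776.703 mm = 0.776703 m.

0.777 m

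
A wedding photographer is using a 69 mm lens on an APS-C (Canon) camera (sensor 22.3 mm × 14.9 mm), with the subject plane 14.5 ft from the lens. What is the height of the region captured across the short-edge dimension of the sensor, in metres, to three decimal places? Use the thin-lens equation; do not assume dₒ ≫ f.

dₒ: 14.5 ft × 304.8 mm/ft = 4419.60 mm.
Similar triangles through the lens centre give W/dₒ = h/dᵢ; with 1/f = 1/dₒ + 1/dᵢ this gives W = h·(dₒ − f)/f.
W = 14.9 mm × (4419.6 − 69) / 69 = 14.9 × 63.0522 ≈ 939.477 mm = 0.939477 m.

0.939 m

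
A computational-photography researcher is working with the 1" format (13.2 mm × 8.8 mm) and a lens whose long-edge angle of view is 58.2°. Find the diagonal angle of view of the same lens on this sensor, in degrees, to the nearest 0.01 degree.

67.56°

From the long-edge AOV: f = 13.2 / (2·tan(29.1°)) = 13.2 / 1.11319 ≈ 11.8579 mm.
Sensor diagonal = √(13.2² + 8.8²) = √251.6800 ≈ 15.8644 mm.
Diagonal AOV = 2·arctan(15.8644 / (2 × 11.8579)) = 2·arctan(0.66894) ≈ 67.5604°.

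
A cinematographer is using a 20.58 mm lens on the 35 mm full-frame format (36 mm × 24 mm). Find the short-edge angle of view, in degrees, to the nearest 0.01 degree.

60.49°

Angle of view α = 2·arctan(h/2f) with h = 24 mm and f = 20.58 mm.
h/2f = 0.58309; arctan(0.58309) ≈ 30.2460°, so α ≈ 60.4921°.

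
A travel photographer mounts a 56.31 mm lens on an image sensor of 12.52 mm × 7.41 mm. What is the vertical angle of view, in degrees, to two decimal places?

7.53°

Angle of view α = 2·arctan(h/2f) with h = 7.41 mm and f = 56.31 mm.
h/2f = 0.06580; arctan(0.06580) ≈ 3.7644°, so α ≈ 7.5289°.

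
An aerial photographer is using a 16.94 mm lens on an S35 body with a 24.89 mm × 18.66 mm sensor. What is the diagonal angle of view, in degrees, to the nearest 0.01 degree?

85.12°

Sensor diagonal = √(24.89² + 18.66²) = √967.7077 ≈ 31.1080 mm.
Angle of view α = 2·arctan(d/2f) with d = 31.1080 mm and f = 16.94 mm.
d/2f = 0.91818; arctan(0.91818) ≈ 42.5576°, so α ≈ 85.1152°.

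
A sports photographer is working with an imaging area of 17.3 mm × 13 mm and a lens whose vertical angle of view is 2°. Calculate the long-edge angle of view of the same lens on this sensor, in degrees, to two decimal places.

From the vertical AOV: f = 13 / (2·tan(1°)) = 13 / 0.03491 ≈ 372.3848 mm.
Long-edge AOV = 2·arctan(17.3 / (2 × 372.3848)) = 2·arctan(0.02323) ≈ 2.6613°.

2.66°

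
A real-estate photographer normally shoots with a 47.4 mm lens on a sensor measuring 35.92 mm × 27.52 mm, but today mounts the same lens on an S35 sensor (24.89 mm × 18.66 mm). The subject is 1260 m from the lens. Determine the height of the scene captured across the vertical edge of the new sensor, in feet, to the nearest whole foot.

1627 ft

The focal length stays 47.4 mm; the relevant sensor dimension is now h = 18.66 mm. Object distance dₒ = 1260 m = 1.26e+06 mm.
Thin-lens field height W = h·(dₒ − f)/f = 18.66 × (1.26e+06 − 47.4)/47.4 ≈ 496006.656 mm = 496006.656/304.8 ft = 1627.32 ft.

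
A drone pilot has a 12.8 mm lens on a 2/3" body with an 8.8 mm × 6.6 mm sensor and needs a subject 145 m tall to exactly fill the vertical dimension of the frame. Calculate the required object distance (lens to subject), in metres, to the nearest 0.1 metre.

281.2 m

W: 145 m = 145000 mm.
Magnification m = h/W = dᵢ/dₒ; combined with 1/f = 1/dₒ + 1/dᵢ this gives dₒ = f·(1 + W/h).
dₒ = 12.8 mm × (1 + 145000/6.6) = 12.8 × 21970.6970 ≈ 281224.921 mm = 281.225 m.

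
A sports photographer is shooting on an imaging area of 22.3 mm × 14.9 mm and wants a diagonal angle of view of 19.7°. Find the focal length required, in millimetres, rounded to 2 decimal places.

Sensor diagonal = √(22.3² + 14.9²) = √719.3000 ≈ 26.8198 mm.
From α = 2·arctan(d/2f) we get f = d / (2·tan(α/2)).
With d = 26.8198 mm and α/2 = 9.85°, tan(α/2) ≈ 0.17363, so f ≈ 26.8198 / 0.34726 ≈ 77.2331 mm.

77.23 mm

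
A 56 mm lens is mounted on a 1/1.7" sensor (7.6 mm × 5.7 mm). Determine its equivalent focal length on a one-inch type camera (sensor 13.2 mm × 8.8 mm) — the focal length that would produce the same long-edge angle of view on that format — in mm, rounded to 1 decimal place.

Equal angle of view means equal width/f ratio, so f₂ = f₁ · (width₂/width₁) = 56 × 13.2/7.6.
f₂ = 56 × 1.73684 ≈ 97.263 mm.

97.3 mm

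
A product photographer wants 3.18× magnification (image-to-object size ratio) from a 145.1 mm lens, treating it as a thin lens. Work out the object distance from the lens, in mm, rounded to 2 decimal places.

With m = dᵢ/dₒ and 1/f = 1/dₒ + 1/dᵢ, substituting dᵢ = m·dₒ gives 1/f = (1 + 1/m)/dₒ, hence dₒ = f·(1 + 1/m).
dₒ = 145.1 × (1 + 1/3.18) = 145.1 × 1.31447 ≈ 190.729 mm.

190.73 mm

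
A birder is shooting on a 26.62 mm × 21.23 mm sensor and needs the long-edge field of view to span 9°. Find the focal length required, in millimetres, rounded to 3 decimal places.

From α = 2·arctan(w/2f) we get f = w / (2·tan(α/2)).
With w = 26.62 mm and α/2 = 4.5°, tan(α/2) ≈ 0.07870, so f ≈ 26.62 / 0.15740 ≈ 169.1196 mm.

169.120 mm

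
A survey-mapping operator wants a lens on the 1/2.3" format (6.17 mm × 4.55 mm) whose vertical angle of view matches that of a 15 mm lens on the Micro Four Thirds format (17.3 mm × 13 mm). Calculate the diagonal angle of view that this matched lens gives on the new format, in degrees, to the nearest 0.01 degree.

72.27°

Equal vertical AOV ⇒ f₂ = f₁ · 4.55/13 = 15 × 0.35000 ≈ 5.2500 mm.
Sensor diagonal = √(6.17² + 4.55²) = √58.7714 ≈ 7.6663 mm.
Diagonal AOV on the new format = 2·arctan(7.6663 / (2 × 5.2500)) = 2·arctan(0.73012) ≈ 72.2678°.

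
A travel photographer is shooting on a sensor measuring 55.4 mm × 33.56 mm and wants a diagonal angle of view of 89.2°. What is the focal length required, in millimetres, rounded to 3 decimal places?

32.841 mm

Sensor diagonal = √(55.4² + 33.56²) = √4195.4336 ≈ 64.7722 mm.
From α = 2·arctan(d/2f) we get f = d / (2·tan(α/2)).
With d = 64.7722 mm and α/2 = 44.6°, tan(α/2) ≈ 0.98613, so f ≈ 64.7722 / 1.97227 ≈ 32.8415 mm.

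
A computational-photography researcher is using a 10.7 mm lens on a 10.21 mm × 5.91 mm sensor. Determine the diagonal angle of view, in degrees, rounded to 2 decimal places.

Sensor diagonal = √(10.21² + 5.91²) = √139.1722 ≈ 11.7971 mm.
Angle of view α = 2·arctan(d/2f) with d = 11.7971 mm and f = 10.7 mm.
d/2f = 0.55127; arctan(0.55127) ≈ 28.8665°, so α ≈ 57.7330°.

57.73°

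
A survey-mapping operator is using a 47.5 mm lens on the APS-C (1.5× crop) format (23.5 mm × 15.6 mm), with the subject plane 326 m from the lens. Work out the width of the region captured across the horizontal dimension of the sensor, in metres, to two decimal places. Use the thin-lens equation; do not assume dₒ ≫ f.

dₒ: 326 m = 326000 mm.
Similar triangles through the lens centre give W/dₒ = w/dᵢ; with 1/f = 1/dₒ + 1/dᵢ this gives W = w·(dₒ − f)/f.
W = 23.5 mm × (326000 − 47.5) / 47.5 = 23.5 × 6862.1579 ≈ 161260.711 mm = 161.261 m.

161.26 m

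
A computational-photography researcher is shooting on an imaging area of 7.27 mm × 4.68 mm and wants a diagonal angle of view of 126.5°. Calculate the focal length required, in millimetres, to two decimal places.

Sensor diagonal = √(7.27² + 4.68²) = √74.7553 ≈ 8.6461 mm.
From α = 2·arctan(d/2f) we get f = d / (2·tan(α/2)).
With d = 8.6461 mm and α/2 = 63.25°, tan(α/2) ≈ 1.98396, so f ≈ 8.6461 / 3.96793 ≈ 2.1790 mm.

2.18 mm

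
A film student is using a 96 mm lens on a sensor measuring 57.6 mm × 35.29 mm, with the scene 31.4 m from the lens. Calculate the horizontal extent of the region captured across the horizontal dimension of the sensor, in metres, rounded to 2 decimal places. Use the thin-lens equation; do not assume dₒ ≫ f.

dₒ: 31.4 m = 31400 mm.
Similar triangles through the lens centre give W/dₒ = w/dᵢ; with 1/f = 1/dₒ + 1/dᵢ this gives W = w·(dₒ − f)/f.
W = 57.6 mm × (31400 − 96) / 96 = 57.6 × 326.0833 ≈ 18782.400 mm = 18.7824 m.

18.78 m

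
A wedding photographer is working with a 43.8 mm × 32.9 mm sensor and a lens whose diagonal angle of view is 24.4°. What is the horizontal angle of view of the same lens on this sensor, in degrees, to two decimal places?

Sensor diagonal = √(43.8² + 32.9²) = √3000.8500 ≈ 54.7800 mm.
From the diagonal AOV: f = 54.7800 / (2·tan(12.2°)) = 54.7800 / 0.43242 ≈ 126.6838 mm.
Horizontal AOV = 2·arctan(43.8 / (2 × 126.6838)) = 2·arctan(0.17287) ≈ 19.6157°.

19.62°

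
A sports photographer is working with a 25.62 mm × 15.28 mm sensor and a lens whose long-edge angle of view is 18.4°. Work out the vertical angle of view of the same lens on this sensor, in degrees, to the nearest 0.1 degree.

From the long-edge AOV: f = 25.62 / (2·tan(9.2°)) = 25.62 / 0.32393 ≈ 79.0913 mm.
Vertical AOV = 2·arctan(15.28 / (2 × 79.0913)) = 2·arctan(0.09660) ≈ 11.0350°.

11.0°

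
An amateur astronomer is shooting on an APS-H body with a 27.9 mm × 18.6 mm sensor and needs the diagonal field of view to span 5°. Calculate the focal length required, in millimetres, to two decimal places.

Sensor diagonal = √(27.9² + 18.6²) = √1124.3700 ≈ 33.5316 mm.
From α = 2·arctan(d/2f) we get f = d / (2·tan(α/2)).
With d = 33.5316 mm and α/2 = 2.5°, tan(α/2) ≈ 0.04366, so f ≈ 33.5316 / 0.08732 ≈ 384.0003 mm.

384.00 mm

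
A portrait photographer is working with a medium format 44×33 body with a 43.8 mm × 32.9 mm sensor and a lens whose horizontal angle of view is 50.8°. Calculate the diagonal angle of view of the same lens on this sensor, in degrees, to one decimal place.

From the horizontal AOV: f = 43.8 / (2·tan(25.4°)) = 43.8 / 0.94967 ≈ 46.1213 mm.
Sensor diagonal = √(43.8² + 32.9²) = √3000.8500 ≈ 54.7800 mm.
Diagonal AOV = 2·arctan(54.7800 / (2 × 46.1213)) = 2·arctan(0.59387) ≈ 61.4095°.

61.4°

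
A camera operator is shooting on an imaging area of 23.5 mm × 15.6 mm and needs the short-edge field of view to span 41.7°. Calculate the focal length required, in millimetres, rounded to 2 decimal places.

From α = 2·arctan(h/2f) we get f = h / (2·tan(α/2)).
With h = 15.6 mm and α/2 = 20.85°, tan(α/2) ≈ 0.38086, so f ≈ 15.6 / 0.76173 ≈ 20.4798 mm.

20.48 mm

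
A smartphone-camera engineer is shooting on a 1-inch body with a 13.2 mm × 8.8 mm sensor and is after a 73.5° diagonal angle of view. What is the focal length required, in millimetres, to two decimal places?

Sensor diagonal = √(13.2² + 8.8²) = √251.6800 ≈ 15.8644 mm.
From α = 2·arctan(d/2f) we get f = d / (2·tan(α/2)).
With d = 15.8644 mm and α/2 = 36.75°, tan(α/2) ≈ 0.74674, so f ≈ 15.8644 / 1.49347 ≈ 10.6225 mm.

10.62 mm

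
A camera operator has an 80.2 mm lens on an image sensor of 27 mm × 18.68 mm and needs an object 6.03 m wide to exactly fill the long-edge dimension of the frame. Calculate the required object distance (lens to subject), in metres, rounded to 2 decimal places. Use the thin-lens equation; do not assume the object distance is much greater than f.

17.99 m

W: 6.03 m = 6030 mm.
Magnification m = w/W = dᵢ/dₒ; combined with 1/f = 1/dₒ + 1/dᵢ this gives dₒ = f·(1 + W/w).
dₒ = 80.2 mm × (1 + 6030/27) = 80.2 × 224.3333 ≈ 17991.533 mm = 17.9915 m.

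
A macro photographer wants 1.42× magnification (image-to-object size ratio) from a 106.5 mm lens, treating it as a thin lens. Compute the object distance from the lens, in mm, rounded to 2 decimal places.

With m = dᵢ/dₒ and 1/f = 1/dₒ + 1/dᵢ, substituting dᵢ = m·dₒ gives 1/f = (1 + 1/m)/dₒ, hence dₒ = f·(1 + 1/m).
dₒ = 106.5 × (1 + 1/1.42) = 106.5 × 1.70423 ≈ 181.500 mm.

181.50 mm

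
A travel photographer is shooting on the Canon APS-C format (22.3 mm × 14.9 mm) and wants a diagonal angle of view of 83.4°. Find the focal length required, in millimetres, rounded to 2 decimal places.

Sensor diagonal = √(22.3² + 14.9²) = √719.3000 ≈ 26.8198 mm.
From α = 2·arctan(d/2f) we get f = d / (2·tan(α/2)).
With d = 26.8198 mm and α/2 = 41.7°, tan(α/2) ≈ 0.89097, so f ≈ 26.8198 / 1.78193 ≈ 15.0509 mm.

15.05 mm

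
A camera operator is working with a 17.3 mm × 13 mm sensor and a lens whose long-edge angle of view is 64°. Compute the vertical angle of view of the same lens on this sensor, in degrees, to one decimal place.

50.3°

From the long-edge AOV: f = 17.3 / (2·tan(32°)) = 17.3 / 1.24974 ≈ 13.8429 mm.
Vertical AOV = 2·arctan(13 / (2 × 13.8429)) = 2·arctan(0.46956) ≈ 50.3053°.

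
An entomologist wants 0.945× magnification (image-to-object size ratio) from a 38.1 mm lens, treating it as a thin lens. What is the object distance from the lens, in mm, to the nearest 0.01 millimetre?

With m = dᵢ/dₒ and 1/f = 1/dₒ + 1/dᵢ, substituting dᵢ = m·dₒ gives 1/f = (1 + 1/m)/dₒ, hence dₒ = f·(1 + 1/m).
dₒ = 38.1 × (1 + 1/0.945) = 38.1 × 2.05820 ≈ 78.417 mm.

78.42 mm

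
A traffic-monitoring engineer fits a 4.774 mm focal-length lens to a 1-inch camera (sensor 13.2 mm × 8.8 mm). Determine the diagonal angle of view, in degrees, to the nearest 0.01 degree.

Sensor diagonal = √(13.2² + 8.8²) = √251.6800 ≈ 15.8644 mm.
Angle of view α = 2·arctan(d/2f) with d = 15.8644 mm and f = 4.774 mm.
d/2f = 1.66154; arctan(1.66154) ≈ 58.9584°, so α ≈ 117.9168°.

117.92°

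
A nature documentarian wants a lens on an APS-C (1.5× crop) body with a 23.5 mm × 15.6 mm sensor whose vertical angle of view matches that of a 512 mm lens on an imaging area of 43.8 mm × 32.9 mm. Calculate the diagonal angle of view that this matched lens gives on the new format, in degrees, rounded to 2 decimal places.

Equal vertical AOV ⇒ f₂ = f₁ · 15.6/32.9 = 512 × 0.47416 ≈ 242.7720 mm.
Sensor diagonal = √(23.5² + 15.6²) = √795.6100 ≈ 28.2066 mm.
Diagonal AOV on the new format = 2·arctan(28.2066 / (2 × 242.7720)) = 2·arctan(0.05809) ≈ 6.6495°.

6.65°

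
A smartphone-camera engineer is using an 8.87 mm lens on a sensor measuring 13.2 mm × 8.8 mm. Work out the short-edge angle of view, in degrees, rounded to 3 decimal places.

Angle of view α = 2·arctan(h/2f) with h = 8.8 mm and f = 8.87 mm.
h/2f = 0.49605; arctan(0.49605) ≈ 26.3839°, so α ≈ 52.7678°.

52.768°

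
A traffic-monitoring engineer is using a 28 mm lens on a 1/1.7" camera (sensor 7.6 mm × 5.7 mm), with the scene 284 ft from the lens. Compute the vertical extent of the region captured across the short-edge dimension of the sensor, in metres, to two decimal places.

dₒ: 284 ft × 304.8 mm/ft = 86563.20 mm.
Similar triangles through the lens centre give W/dₒ = h/dᵢ; with 1/f = 1/dₒ + 1/dᵢ this gives W = h·(dₒ − f)/f.
W = 5.7 mm × (86563.2 − 28) / 28 = 5.7 × 3090.5428 ≈ 17616.094 mm = 17.6161 m.

17.62 m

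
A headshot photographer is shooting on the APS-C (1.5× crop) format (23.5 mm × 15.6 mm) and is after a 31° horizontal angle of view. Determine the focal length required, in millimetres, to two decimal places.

42.37 mm

From α = 2·arctan(w/2f) we get f = w / (2·tan(α/2)).
With w = 23.5 mm and α/2 = 15.5°, tan(α/2) ≈ 0.27732, so f ≈ 23.5 / 0.55465 ≈ 42.3691 mm.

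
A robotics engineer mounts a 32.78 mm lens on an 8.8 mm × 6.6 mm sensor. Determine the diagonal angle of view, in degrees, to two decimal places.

19.05°

Sensor diagonal = √(8.8² + 6.6²) = √121.0000 ≈ 11.0000 mm.
Angle of view α = 2·arctan(d/2f) with d = 11.0000 mm and f = 32.78 mm.
d/2f = 0.16779; arctan(0.16779) ≈ 9.5247°, so α ≈ 19.0493°.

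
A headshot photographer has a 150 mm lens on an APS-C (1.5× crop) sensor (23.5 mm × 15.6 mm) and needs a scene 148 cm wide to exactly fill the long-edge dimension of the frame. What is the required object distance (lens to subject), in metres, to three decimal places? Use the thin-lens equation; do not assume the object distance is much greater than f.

W: 148 cm = 1480 mm.
Magnification m = w/W = dᵢ/dₒ; combined with 1/f = 1/dₒ + 1/dᵢ this gives dₒ = f·(1 + W/w).
dₒ = 150 mm × (1 + 1480/23.5) = 150 × 63.9787 ≈ 9596.809 mm = 9.59681 m.

9.597 m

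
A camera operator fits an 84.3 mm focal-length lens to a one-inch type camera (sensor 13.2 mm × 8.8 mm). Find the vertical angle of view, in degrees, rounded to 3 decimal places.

5.976°

Angle of view α = 2·arctan(h/2f) with h = 8.8 mm and f = 84.3 mm.
h/2f = 0.05219; arctan(0.05219) ≈ 2.9878°, so α ≈ 5.9756°.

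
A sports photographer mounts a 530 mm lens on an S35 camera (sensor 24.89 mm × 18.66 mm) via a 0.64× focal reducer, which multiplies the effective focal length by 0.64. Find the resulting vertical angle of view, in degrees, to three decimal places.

3.151°

Effective focal length f = 530 × 0.64 = 339.2 mm.
α = 2·arctan(18.66 / (2 × 339.2)) = 2·arctan(0.02751) ≈ 3.1511°.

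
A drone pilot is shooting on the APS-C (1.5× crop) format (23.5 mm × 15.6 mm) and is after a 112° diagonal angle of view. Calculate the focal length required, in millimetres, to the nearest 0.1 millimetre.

9.5 mm

Sensor diagonal = √(23.5² + 15.6²) = √795.6100 ≈ 28.2066 mm.
From α = 2·arctan(d/2f) we get f = d / (2·tan(α/2)).
With d = 28.2066 mm and α/2 = 56°, tan(α/2) ≈ 1.48256, so f ≈ 28.2066 / 2.96512 ≈ 9.5128 mm.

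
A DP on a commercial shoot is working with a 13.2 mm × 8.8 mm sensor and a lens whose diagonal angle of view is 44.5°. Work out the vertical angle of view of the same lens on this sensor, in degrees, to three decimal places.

Sensor diagonal = √(13.2² + 8.8²) = √251.6800 ≈ 15.8644 mm.
From the diagonal AOV: f = 15.8644 / (2·tan(22.25°)) = 15.8644 / 0.81822 ≈ 19.3889 mm.
Vertical AOV = 2·arctan(8.8 / (2 × 19.3889)) = 2·arctan(0.22693) ≈ 25.5716°.

25.572°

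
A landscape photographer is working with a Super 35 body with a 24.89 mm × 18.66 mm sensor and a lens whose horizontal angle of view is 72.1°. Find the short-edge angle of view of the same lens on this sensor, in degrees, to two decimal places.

57.24°

From the horizontal AOV: f = 24.89 / (2·tan(36.05°)) = 24.89 / 1.45575 ≈ 17.0977 mm.
Short-edge AOV = 2·arctan(18.66 / (2 × 17.0977)) = 2·arctan(0.54569) ≈ 57.2416°.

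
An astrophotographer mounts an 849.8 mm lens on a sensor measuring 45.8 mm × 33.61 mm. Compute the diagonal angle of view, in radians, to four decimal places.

0.0668 rad

Sensor diagonal = √(45.8² + 33.61²) = √3227.2721 ≈ 56.8091 mm.
Angle of view α = 2·arctan(d/2f) with d = 56.8091 mm and f = 849.8 mm.
d/2f = 0.03342; arctan(0.03342) ≈ 0.0334 rad, so α ≈ 0.0668 rad.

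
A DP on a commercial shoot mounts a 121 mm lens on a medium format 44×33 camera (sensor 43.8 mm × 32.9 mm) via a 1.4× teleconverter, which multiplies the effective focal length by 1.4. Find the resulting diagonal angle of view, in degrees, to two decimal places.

18.37°

Effective focal length f = 121 × 1.4 = 169.4 mm.
Sensor diagonal = √(43.8² + 32.9²) = √3000.8500 ≈ 54.7800 mm.
α = 2·arctan(54.780 / (2 × 169.4)) = 2·arctan(0.16169) ≈ 18.3691°.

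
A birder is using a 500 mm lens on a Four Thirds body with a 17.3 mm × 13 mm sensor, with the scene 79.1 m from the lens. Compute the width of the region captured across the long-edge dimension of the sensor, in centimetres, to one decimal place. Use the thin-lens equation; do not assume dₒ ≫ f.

272.0 cm

dₒ: 79.1 m = 79100 mm.
Similar triangles through the lens centre give W/dₒ = w/dᵢ; with 1/f = 1/dₒ + 1/dᵢ this gives W = w·(dₒ − f)/f.
W = 17.3 mm × (79100 − 500) / 500 = 17.3 × 157.2000 ≈ 2719.560 mm = 271.956 cm.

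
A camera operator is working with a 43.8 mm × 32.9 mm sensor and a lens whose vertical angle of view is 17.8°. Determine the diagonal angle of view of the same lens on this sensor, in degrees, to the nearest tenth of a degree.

29.2°

From the vertical AOV: f = 32.9 / (2·tan(8.9°)) = 32.9 / 0.31319 ≈ 105.0475 mm.
Sensor diagonal = √(43.8² + 32.9²) = √3000.8500 ≈ 54.7800 mm.
Diagonal AOV = 2·arctan(54.7800 / (2 × 105.0475)) = 2·arctan(0.26074) ≈ 29.2278°.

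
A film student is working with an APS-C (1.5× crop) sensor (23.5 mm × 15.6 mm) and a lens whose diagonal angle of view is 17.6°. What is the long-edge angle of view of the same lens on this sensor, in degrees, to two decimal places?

14.70°

Sensor diagonal = √(23.5² + 15.6²) = √795.6100 ≈ 28.2066 mm.
From the diagonal AOV: f = 28.2066 / (2·tan(8.8°)) = 28.2066 / 0.30962 ≈ 91.1016 mm.
Long-edge AOV = 2·arctan(23.5 / (2 × 91.1016)) = 2·arctan(0.12898) ≈ 14.6985°.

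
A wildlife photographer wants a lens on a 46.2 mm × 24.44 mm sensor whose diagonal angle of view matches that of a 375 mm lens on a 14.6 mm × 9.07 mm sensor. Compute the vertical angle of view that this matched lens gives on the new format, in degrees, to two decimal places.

1.23°

Sensor diagonal = √(14.6² + 9.07²) = √295.4249 ≈ 17.1879 mm.
Sensor diagonal = √(46.2² + 24.44²) = √2731.7536 ≈ 52.2662 mm.
Equal diagonal AOV ⇒ f₂ = f₁ · 52.2662/17.1879 = 375 × 3.04087 ≈ 1140.3246 mm.
Vertical AOV on the new format = 2·arctan(24.44 / (2 × 1140.3246)) = 2·arctan(0.01072) ≈ 1.2279°.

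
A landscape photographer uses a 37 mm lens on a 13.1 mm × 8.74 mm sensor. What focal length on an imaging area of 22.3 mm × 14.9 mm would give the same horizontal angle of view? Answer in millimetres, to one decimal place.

63.0 mm

Equal angle of view means equal width/f ratio, so f₂ = f₁ · (width₂/width₁) = 37 × 22.3/13.1.
f₂ = 37 × 1.70229 ≈ 62.985 mm.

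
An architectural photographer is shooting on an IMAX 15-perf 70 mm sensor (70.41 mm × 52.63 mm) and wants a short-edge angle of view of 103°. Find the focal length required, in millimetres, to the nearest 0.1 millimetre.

From α = 2·arctan(h/2f) we get f = h / (2·tan(α/2)).
With h = 52.63 mm and α/2 = 51.5°, tan(α/2) ≈ 1.25717, so f ≈ 52.63 / 2.51434 ≈ 20.9319 mm.

20.9 mm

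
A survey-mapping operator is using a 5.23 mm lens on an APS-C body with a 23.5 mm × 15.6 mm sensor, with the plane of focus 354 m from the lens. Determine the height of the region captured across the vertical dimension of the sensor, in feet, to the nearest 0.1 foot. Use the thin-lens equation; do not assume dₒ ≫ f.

3464.2 ft

dₒ: 354 m = 354000 mm.
Similar triangles through the lens centre give W/dₒ = h/dᵢ; with 1/f = 1/dₒ + 1/dᵢ this gives W = h·(dₒ − f)/f.
W = 15.6 mm × (354000 − 5.23) / 5.23 = 15.6 × 67685.4245 ≈ 1055892.622 mm = 1055892.622/304.8 ft = 3464.21 ft.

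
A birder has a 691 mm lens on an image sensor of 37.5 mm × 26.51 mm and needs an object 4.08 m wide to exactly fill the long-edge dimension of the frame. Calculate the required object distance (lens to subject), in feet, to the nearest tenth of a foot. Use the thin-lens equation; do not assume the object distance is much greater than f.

W: 4.08 m = 4080 mm.
Magnification m = w/W = dᵢ/dₒ; combined with 1/f = 1/dₒ + 1/dᵢ this gives dₒ = f·(1 + W/w).
dₒ = 691 mm × (1 + 4080/37.5) = 691 × 109.8000 ≈ 75871.800 mm = 75871.800/304.8 ft = 248.923 ft.

248.9 ft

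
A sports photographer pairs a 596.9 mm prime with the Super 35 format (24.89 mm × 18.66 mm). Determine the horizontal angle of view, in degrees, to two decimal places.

Angle of view α = 2·arctan(w/2f) with w = 24.89 mm and f = 596.9 mm.
w/2f = 0.02085; arctan(0.02085) ≈ 1.1944°, so α ≈ 2.3888°.

2.39°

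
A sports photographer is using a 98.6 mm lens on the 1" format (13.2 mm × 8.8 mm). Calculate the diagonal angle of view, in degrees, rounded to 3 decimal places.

Sensor diagonal = √(13.2² + 8.8²) = √251.6800 ≈ 15.8644 mm.
Angle of view α = 2·arctan(d/2f) with d = 15.8644 mm and f = 98.6 mm.
d/2f = 0.08045; arctan(0.08045) ≈ 4.5994°, so α ≈ 9.1989°.

9.199°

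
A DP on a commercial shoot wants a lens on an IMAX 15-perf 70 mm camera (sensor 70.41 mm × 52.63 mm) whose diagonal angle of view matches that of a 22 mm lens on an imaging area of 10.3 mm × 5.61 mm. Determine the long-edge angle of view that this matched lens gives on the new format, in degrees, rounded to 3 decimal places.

Sensor diagonal = √(10.3² + 5.61²) = √137.5621 ≈ 11.7287 mm.
Sensor diagonal = √(70.41² + 52.63²) = √7727.4850 ≈ 87.9061 mm.
Equal diagonal AOV ⇒ f₂ = f₁ · 87.9061/11.7287 = 22 × 7.49497 ≈ 164.8893 mm.
Long-edge AOV on the new format = 2·arctan(70.41 / (2 × 164.8893)) = 2·arctan(0.21351) ≈ 24.1042°.

24.104°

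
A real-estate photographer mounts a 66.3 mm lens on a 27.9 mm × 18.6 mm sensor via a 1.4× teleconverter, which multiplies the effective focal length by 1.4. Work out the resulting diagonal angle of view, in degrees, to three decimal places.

20.478°

Effective focal length f = 66.3 × 1.4 = 92.82 mm.
Sensor diagonal = √(27.9² + 18.6²) = √1124.3700 ≈ 33.5316 mm.
α = 2·arctan(33.532 / (2 × 92.82)) = 2·arctan(0.18063) ≈ 20.4776°.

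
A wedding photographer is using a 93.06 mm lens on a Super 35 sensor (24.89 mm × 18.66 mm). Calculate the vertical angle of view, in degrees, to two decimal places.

Angle of view α = 2·arctan(h/2f) with h = 18.66 mm and f = 93.06 mm.
h/2f = 0.10026; arctan(0.10026) ≈ 5.7252°, so α ≈ 11.4504°.

11.45°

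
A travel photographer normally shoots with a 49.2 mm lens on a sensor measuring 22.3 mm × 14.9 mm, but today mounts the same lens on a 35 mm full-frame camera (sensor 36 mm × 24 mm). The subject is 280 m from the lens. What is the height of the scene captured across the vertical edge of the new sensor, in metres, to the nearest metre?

137 m

The focal length stays 49.2 mm; the relevant sensor dimension is now h = 24 mm. Object distance dₒ = 280 m = 280000 mm.
Thin-lens field height W = h·(dₒ − f)/f = 24 × (280000 − 49.2)/49.2 ≈ 136561.366 mm = 136.561 m.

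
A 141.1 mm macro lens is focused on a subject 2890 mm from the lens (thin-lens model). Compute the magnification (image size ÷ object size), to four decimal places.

0.0513×

Thin lens: 1/f = 1/dₒ + 1/dᵢ → 1/dᵢ = 1/141.1 − 1/2890 = 0.0067412 mm⁻¹, so dᵢ ≈ 148.3426 mm.
Magnification m = dᵢ/dₒ = 148.3426/2890 ≈ 0.05133.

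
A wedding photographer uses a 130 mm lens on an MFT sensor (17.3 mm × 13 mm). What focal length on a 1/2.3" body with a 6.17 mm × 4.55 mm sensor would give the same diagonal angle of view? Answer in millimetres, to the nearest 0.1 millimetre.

46.1 mm

Sensor diagonal = √(17.3² + 13²) = √468.2900 ≈ 21.6400 mm.
Sensor diagonal = √(6.17² + 4.55²) = √58.7714 ≈ 7.6663 mm.
Equal angle of view means equal diagonal/f ratio, so f₂ = f₁ · (diagonal₂/diagonal₁) = 130 × 7.6663/21.6400.
f₂ = 130 × 0.35426 ≈ 46.054 mm.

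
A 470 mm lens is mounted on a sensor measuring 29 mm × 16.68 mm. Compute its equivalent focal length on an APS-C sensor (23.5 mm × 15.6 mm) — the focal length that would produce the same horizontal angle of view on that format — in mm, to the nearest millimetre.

381 mm

Equal angle of view means equal width/f ratio, so f₂ = f₁ · (width₂/width₁) = 470 × 23.5/29.
f₂ = 470 × 0.81034 ≈ 380.862 mm.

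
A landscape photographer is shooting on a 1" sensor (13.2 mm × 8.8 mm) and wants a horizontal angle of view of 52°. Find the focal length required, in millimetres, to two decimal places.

From α = 2·arctan(w/2f) we get f = w / (2·tan(α/2)).
With w = 13.2 mm and α/2 = 26°, tan(α/2) ≈ 0.48773, so f ≈ 13.2 / 0.97547 ≈ 13.5320 mm.

13.53 mm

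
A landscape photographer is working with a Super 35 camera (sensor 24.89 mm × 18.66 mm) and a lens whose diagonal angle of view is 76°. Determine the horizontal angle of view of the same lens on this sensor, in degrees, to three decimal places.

64.021°

Sensor diagonal = √(24.89² + 18.66²) = √967.7077 ≈ 31.1080 mm.
From the diagonal AOV: f = 31.1080 / (2·tan(38°)) = 31.1080 / 1.56257 ≈ 19.9082 mm.
Horizontal AOV = 2·arctan(24.89 / (2 × 19.9082)) = 2·arctan(0.62512) ≈ 64.0206°.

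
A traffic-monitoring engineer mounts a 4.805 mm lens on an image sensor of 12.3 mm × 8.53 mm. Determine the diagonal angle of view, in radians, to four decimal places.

Sensor diagonal = √(12.3² + 8.53²) = √224.0509 ≈ 14.9683 mm.
Angle of view α = 2·arctan(d/2f) with d = 14.9683 mm and f = 4.805 mm.
d/2f = 1.55758; arctan(1.55758) ≈ 1.0000 rad, so α ≈ 2.0001 rad.

2.0001 rad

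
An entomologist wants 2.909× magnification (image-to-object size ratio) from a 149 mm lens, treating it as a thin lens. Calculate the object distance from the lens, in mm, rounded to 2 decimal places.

With m = dᵢ/dₒ and 1/f = 1/dₒ + 1/dᵢ, substituting dᵢ = m·dₒ gives 1/f = (1 + 1/m)/dₒ, hence dₒ = f·(1 + 1/m).
dₒ = 149 × (1 + 1/2.909) = 149 × 1.34376 ≈ 200.220 mm.

200.22 mm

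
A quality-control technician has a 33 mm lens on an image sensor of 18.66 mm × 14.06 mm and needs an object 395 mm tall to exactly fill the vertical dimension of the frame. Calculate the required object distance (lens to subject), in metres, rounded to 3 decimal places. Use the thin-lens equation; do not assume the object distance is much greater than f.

Magnification m = h/W = dᵢ/dₒ; combined with 1/f = 1/dₒ + 1/dᵢ this gives dₒ = f·(1 + W/h).
dₒ = 33 mm × (1 + 395/14.06) = 33 × 29.0939 ≈ 960.098 mm = 0.960098 m.

0.960 m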